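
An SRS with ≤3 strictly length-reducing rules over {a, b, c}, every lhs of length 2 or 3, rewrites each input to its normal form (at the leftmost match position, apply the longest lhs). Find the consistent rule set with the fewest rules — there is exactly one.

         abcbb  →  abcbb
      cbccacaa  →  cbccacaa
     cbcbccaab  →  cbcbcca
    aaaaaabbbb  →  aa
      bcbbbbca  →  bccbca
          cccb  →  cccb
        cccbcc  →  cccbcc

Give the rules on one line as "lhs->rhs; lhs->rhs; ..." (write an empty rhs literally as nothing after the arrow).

aab->a; bbb->c

  | abcbb
  | cbccacaa
  | cbcbccaab => cbcbcca
  | aaaaaabbbb => aaaaabbb => aaaabb => aaab => aa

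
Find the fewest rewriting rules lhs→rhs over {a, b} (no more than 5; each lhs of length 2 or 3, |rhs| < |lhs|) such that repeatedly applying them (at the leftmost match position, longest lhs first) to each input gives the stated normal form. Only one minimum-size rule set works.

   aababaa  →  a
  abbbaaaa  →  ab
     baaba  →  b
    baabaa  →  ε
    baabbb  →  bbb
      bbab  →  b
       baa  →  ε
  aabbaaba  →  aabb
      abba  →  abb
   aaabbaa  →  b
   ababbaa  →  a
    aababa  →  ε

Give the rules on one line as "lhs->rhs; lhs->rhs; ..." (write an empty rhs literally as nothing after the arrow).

  | aababaa => aaaa => a
  | abbbaaaa => abbaa => ab
  | baaba => ba => b
  | baabaa => baa => ε

aaa->; ba->b; baa->; bab->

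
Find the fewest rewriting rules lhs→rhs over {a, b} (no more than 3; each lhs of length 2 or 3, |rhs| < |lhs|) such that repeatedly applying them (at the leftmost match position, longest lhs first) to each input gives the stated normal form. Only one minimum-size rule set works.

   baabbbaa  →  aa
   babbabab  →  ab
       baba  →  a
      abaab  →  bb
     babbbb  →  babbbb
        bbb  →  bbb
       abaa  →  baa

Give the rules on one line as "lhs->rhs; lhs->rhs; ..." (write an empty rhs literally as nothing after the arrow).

aab->b; aba->ba; bba->a

  | baabbbaa => bbbbaa => bbaa => aa
  | babbabab => baabab => bbab => ab
  | baba => bba => a
  | abaab => baab => bb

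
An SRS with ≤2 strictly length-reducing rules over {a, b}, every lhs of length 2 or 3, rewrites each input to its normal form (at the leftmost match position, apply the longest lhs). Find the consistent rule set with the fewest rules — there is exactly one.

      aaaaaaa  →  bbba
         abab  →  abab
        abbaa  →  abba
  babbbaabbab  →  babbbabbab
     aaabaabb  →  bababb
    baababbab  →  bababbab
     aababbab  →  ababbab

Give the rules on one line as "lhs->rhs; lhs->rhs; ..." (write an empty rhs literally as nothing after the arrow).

  | aaaaaaa => baaaaa => bbaaa => bbba
  | abab
  | abbaa => abba
  | babbbaabbab => babbbabbab

aa->a; aaa->ba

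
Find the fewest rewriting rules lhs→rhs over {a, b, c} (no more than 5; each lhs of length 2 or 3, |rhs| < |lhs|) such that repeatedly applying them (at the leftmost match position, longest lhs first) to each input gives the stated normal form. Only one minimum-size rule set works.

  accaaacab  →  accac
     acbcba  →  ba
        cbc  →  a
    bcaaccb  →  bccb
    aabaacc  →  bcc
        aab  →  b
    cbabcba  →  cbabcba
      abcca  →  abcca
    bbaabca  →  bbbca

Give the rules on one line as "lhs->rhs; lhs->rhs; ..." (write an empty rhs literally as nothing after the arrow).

aa->; cab->c; cbc->a; ccc->cc

  | accaaacab => accacab => accac
  | acbcba => aaba => ba
  | cbc => a
  | bcaaccb => bcccb => bccb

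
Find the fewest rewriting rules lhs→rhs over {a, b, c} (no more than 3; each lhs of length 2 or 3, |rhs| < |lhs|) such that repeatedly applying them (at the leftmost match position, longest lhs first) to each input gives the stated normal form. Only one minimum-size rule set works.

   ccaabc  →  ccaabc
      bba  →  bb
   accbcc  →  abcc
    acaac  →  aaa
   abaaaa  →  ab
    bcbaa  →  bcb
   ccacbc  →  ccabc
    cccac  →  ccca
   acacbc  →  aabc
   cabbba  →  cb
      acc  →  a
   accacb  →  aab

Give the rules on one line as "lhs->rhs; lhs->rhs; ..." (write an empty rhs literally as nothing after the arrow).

  | ccaabc
  | bba => bb
  | accbcc => acbcc => abcc
  | acaac => aaac => aaa

abb->; ac->a; ba->b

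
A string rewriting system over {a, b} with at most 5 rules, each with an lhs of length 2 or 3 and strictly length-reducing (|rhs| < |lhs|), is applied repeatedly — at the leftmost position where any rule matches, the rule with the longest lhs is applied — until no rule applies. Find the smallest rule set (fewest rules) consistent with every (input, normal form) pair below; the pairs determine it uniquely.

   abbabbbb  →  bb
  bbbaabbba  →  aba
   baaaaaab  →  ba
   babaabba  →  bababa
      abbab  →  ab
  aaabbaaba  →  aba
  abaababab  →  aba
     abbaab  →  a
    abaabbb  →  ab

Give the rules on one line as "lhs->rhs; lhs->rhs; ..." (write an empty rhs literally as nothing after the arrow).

  | abbabbbb => abbbb => bb
  | bbbaabbba => abaabbba => ababba => aba
  | baaaaaab => baaaaab => baaaab => baaab => baab => ba
  | babaabba => bababa

aa->a; aab->a; abb->; bbb->ab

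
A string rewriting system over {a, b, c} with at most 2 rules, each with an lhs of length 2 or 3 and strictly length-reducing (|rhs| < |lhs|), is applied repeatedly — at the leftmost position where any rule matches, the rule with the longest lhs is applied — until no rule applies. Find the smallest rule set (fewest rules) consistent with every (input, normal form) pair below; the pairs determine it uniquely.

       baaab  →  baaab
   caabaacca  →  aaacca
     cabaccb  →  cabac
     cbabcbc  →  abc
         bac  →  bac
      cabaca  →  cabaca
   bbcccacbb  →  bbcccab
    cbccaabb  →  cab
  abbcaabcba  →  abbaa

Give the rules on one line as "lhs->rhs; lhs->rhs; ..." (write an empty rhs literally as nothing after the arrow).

caa->ac; cb->

  | baaab
  | caabaacca => acbaacca => aaacca
  | cabaccb => cabac
  | cbabcbc => abcbc => abc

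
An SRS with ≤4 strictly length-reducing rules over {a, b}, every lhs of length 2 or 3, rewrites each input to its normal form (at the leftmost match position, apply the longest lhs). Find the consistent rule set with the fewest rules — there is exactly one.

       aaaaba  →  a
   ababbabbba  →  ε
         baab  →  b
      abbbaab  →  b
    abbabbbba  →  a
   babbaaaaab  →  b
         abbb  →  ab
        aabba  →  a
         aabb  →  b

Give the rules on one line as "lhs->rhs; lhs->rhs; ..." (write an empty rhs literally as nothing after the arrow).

aa->; aaa->aa; ba->a; bb->b

  | aaaaba => aaaba => aaba => ba => a
  | ababbabbba => aabbabbba => bbabbba => babbba => abbba => abba => aba => aa => ε
  | baab => aab => b
  | abbbaab => abbaab => abaab => aaab => aab => b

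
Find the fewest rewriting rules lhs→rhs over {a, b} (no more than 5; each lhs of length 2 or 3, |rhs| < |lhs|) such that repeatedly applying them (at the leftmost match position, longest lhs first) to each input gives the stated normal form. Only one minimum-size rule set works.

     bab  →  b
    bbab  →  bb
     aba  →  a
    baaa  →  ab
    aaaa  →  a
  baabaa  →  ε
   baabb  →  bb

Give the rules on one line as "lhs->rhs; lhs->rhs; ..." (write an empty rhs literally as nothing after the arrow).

  | bab => b
  | bbab => bb
  | aba => a
  | baaa => aaa => ab

aa->; aaa->ab; ba->; baa->aa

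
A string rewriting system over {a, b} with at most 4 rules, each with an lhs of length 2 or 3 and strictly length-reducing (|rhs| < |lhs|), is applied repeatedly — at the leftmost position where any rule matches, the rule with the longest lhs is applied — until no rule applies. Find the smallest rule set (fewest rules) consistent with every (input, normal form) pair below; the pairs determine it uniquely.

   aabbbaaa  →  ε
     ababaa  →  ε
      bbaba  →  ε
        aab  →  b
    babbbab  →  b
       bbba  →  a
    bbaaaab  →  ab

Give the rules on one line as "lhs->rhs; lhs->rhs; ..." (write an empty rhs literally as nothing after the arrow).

  | aabbbaaa => bbbaaa => bbaaa => baaa => aaa => ε
  | ababaa => aabaa => baa => aa => ε
  | bbaba => baba => aba => aa => ε
  | aab => b

aa->; aaa->; ba->a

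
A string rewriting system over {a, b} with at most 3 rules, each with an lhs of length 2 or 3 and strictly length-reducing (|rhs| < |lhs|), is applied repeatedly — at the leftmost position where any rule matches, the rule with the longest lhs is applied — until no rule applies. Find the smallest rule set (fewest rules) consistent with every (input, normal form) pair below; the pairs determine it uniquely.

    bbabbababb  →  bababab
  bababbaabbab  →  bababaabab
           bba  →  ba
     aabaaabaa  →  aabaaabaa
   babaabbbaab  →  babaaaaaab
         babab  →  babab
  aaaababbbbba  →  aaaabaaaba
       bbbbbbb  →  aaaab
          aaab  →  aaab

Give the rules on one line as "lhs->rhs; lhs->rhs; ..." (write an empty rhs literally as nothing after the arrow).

  | bbabbababb => babbababb => babababb => bababab
  | bababbaabbab => bababaabbab => bababaabab
  | bba => ba
  | aabaaabaa

bb->b; bbb->aa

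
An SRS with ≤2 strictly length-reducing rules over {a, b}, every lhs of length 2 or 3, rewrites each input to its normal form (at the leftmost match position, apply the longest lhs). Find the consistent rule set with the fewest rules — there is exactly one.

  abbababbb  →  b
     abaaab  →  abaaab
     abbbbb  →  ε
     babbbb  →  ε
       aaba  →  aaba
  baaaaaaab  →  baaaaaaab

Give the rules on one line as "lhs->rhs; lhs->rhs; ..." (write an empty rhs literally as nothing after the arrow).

abb->b; bb->

  | abbababbb => bababbb => babbb => bbb => b
  | abaaab
  | abbbbb => bbbb => bb => ε
  | babbbb => bbbb => bb => ε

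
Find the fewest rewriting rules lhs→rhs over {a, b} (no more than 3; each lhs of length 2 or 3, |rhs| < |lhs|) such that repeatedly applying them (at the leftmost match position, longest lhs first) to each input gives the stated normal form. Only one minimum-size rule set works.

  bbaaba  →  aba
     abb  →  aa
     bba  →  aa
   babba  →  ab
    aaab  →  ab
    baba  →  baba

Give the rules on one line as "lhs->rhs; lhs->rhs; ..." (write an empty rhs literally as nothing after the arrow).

  | bbaaba => aaaba => bbba => aba
  | abb => aa
  | bba => aa
  | babba => baaa => bbb => ab

aaa->bb; bb->a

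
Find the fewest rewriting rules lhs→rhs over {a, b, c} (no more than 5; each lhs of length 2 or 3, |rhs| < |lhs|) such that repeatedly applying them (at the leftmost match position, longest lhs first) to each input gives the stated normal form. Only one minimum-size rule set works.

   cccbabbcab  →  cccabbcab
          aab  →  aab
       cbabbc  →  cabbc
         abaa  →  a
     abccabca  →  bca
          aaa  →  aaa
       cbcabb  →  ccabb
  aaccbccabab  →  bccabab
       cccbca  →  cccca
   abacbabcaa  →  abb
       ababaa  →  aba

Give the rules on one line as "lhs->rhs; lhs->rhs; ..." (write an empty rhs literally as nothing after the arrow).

  | cccbabbcab => cccabbcab
  | aab
  | cbabbc => cabbc
  | abaa => a

abc->b; ac->; baa->; cb->c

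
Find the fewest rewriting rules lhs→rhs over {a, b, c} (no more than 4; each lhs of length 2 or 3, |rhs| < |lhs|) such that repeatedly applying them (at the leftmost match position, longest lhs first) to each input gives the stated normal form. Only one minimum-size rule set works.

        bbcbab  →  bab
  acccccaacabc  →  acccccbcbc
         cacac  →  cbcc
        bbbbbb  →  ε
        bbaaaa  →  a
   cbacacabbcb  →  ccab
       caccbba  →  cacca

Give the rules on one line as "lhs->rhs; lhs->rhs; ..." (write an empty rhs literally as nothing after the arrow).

  | bbcbab => bab
  | acccccaacabc => acccccacabc => acccccbcbc
  | cacac => cbcc
  | bbbbbb => bbbb => bb => ε

aa->a; aca->bc; bb->; bbc->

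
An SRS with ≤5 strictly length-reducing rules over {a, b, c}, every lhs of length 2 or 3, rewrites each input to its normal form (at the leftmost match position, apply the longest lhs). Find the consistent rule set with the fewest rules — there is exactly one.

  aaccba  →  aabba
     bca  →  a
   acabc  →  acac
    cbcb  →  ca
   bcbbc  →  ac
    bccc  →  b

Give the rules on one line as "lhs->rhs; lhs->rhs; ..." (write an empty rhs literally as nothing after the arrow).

  | aaccba => aabba
  | bca => a
  | acabc => acac
  | cbcb => ca

abc->ac; bc->; bcb->a; cc->b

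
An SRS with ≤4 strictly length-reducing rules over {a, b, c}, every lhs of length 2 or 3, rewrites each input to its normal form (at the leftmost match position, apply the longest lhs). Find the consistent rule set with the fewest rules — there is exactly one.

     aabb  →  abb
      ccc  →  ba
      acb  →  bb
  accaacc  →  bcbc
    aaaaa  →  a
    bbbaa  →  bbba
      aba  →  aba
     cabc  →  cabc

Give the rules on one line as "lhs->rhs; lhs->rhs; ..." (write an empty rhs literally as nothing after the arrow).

  | aabb => abb
  | ccc => ba
  | acb => bb
  | accaacc => bcaacc => bcacc => bcbc

aa->a; ac->b; ccc->ba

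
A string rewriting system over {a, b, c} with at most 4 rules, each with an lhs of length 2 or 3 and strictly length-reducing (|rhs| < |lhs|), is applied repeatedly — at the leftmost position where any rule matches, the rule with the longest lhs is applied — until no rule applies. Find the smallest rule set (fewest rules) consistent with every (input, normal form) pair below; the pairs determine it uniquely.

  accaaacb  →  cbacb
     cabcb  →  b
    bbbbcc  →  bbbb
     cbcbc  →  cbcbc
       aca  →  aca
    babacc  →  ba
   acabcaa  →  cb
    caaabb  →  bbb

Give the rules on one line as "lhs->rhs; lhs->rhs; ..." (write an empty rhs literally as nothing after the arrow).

aaa->cb; ab->; cc->

  | accaaacb => aaaacb => cbacb
  | cabcb => ccb => b
  | bbbbcc => bbbb
  | cbcbc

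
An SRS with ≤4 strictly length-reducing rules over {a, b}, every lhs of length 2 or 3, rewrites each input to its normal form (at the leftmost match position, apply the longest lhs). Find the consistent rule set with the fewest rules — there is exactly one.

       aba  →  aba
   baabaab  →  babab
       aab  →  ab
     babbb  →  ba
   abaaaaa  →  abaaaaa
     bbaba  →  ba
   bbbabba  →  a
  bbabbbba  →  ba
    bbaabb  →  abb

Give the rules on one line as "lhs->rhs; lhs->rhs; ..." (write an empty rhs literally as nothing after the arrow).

  | aba
  | baabaab => babaab => babab
  | aab => ab
  | babbb => ba

aab->ab; bba->; bbb->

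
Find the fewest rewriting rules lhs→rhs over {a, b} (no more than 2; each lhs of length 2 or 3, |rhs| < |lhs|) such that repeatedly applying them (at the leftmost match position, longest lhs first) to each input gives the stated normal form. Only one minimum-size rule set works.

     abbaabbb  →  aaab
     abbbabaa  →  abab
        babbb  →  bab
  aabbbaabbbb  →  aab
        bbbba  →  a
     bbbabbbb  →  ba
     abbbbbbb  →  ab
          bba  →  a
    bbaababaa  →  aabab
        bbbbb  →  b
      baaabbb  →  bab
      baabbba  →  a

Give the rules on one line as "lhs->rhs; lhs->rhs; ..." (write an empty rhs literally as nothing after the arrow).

baa->b; bb->

  | abbaabbb => aaabbb => aaab
  | abbbabaa => ababaa => abab
  | babbb => bab
  | aabbbaabbbb => aabaabbbb => aabbbbb => aabbb => aab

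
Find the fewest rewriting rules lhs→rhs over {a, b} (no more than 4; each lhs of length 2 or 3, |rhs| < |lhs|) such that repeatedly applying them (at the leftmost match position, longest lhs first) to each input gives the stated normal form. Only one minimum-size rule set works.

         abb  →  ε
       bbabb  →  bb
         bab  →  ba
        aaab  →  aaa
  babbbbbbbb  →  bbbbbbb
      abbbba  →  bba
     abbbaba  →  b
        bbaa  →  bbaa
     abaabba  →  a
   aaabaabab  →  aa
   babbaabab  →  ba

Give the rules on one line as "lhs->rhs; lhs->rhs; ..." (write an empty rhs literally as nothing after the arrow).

  | abb => ε
  | bbabb => bb
  | bab => ba
  | aaab => aaa

ab->a; aba->; abb->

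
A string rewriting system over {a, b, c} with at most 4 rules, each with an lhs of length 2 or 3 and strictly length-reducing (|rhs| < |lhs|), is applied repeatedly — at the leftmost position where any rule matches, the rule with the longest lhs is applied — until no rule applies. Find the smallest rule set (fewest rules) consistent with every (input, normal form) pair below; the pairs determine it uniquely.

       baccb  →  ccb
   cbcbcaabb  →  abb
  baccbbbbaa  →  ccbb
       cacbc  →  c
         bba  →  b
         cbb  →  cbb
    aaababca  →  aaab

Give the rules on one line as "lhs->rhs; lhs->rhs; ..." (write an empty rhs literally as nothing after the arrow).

  | baccb => ccb
  | cbcbcaabb => cbcaabb => caabb => abb
  | baccbbbbaa => ccbbbbaa => ccbbba => ccbb
  | cacbc => cbc => c

ba->; ca->; cbc->c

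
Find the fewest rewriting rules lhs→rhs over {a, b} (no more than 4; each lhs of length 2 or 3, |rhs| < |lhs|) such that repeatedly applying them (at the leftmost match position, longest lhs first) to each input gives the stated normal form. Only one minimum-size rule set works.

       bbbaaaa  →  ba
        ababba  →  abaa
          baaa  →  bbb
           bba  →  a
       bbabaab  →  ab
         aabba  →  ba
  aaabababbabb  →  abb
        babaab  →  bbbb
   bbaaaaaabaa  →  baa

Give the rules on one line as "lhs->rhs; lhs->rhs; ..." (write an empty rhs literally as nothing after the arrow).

  | bbbaaaa => baaaa => bbba => ba
  | ababba => ababa => abaa
  | baaa => bbb
  | bba => a

aaa->bb; aab->; bab->ba; bba->a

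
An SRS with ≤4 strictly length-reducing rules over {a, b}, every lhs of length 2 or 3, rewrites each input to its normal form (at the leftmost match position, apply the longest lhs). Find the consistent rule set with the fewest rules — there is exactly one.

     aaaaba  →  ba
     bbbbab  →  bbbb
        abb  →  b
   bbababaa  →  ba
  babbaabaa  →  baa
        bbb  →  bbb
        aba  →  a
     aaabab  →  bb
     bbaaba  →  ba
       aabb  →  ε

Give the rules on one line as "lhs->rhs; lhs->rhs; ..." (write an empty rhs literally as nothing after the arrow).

aaa->b; ab->; bba->b

  | aaaaba => baba => ba
  | bbbbab => bbbb
  | abb => b
  | bbababaa => bbabaa => bbaa => ba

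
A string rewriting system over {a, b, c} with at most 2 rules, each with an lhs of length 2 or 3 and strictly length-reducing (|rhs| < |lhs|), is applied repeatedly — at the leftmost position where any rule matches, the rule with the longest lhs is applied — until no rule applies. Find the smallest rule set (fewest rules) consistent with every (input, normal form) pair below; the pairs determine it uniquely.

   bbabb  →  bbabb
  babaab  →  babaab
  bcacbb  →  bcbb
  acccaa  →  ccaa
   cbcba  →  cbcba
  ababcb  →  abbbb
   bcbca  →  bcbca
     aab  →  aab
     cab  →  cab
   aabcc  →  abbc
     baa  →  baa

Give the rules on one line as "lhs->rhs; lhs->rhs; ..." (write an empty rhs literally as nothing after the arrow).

  | bbabb
  | babaab
  | bcacbb => bcbb
  | acccaa => ccaa

abc->bb; ac->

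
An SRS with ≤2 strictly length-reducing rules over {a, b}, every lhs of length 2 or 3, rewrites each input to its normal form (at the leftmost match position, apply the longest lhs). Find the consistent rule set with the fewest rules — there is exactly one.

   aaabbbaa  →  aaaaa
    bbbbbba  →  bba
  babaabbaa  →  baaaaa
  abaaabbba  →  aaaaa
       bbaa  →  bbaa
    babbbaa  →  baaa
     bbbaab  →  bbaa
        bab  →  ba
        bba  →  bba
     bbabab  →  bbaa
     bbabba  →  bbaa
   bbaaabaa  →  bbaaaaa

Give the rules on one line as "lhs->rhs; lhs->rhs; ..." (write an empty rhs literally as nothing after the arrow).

  | aaabbbaa => aaabbaa => aaabaa => aaaaa
  | bbbbbba => bbbbba => bbbba => bbba => bba
  | babaabbaa => baaabbaa => baaabaa => baaaaa
  | abaaabbba => aaaabbba => aaaabba => aaaaba => aaaaa

ab->a; bbb->bb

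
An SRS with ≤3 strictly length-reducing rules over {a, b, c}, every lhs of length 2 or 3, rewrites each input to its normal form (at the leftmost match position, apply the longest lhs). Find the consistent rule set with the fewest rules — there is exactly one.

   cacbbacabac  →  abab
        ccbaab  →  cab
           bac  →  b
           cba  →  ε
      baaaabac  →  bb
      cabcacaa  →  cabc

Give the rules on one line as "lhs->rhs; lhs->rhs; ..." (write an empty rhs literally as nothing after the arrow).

aa->; ac->; cb->a

  | cacbbacabac => cbbacabac => abacabac => ababac => abab
  | ccbaab => caaab => cab
  | bac => b
  | cba => aa => ε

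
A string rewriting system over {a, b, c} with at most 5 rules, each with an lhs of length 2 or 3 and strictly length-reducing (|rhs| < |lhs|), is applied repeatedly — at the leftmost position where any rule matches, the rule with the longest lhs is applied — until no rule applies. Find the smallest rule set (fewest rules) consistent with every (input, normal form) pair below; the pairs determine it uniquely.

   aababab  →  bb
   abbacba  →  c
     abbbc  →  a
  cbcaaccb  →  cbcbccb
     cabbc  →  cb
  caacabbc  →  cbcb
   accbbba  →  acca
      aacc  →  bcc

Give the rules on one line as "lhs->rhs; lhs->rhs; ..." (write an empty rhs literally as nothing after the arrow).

aa->b; ba->; bba->aa; bbc->a

  | aababab => bbabab => aabab => bbab => aab => bb
  | abbacba => aaacba => bacba => cba => c
  | abbbc => aba => a
  | cbcaaccb => cbcbccb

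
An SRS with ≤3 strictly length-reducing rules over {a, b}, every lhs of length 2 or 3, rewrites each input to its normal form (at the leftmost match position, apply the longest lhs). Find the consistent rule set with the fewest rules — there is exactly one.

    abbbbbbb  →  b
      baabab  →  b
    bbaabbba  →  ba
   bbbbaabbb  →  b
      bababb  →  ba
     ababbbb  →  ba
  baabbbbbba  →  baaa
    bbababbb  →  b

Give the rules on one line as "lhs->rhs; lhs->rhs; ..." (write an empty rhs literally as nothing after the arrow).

ab->b; abb->a; bb->b

  | abbbbbbb => abbbbb => abbb => ab => b
  | baabab => babab => bbab => bab => bb => b
  | bbaabbba => baabbba => baaba => baba => bba => ba
  | bbbbaabbb => bbbaabbb => bbaabbb => baabbb => baab => bab => bb => b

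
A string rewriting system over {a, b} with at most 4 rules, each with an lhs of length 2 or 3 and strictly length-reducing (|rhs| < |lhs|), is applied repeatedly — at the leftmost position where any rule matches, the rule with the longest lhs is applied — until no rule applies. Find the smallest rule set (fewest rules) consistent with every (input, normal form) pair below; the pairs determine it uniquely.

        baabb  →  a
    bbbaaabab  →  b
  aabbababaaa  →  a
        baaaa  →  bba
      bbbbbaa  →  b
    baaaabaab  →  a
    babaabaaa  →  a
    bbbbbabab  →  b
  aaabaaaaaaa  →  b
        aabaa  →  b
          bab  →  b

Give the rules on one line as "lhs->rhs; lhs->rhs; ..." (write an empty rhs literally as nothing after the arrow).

  | baabb => bbb => a
  | bbbaaabab => aaaabab => babab => bab => b
  | aabbababaaa => bbababaaa => bbabaaa => bbaaa => bbb => a
  | baaaa => bba

aa->; aaa->b; ab->; bbb->a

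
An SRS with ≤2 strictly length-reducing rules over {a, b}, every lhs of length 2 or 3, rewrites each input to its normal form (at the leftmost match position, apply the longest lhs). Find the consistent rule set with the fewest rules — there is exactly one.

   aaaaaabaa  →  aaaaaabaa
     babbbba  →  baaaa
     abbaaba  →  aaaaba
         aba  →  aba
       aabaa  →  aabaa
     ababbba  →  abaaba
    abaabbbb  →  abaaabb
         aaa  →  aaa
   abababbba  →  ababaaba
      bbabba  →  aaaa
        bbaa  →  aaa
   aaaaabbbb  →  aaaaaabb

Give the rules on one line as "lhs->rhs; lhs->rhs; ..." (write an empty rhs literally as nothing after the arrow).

  | aaaaaabaa
  | babbbba => baabba => baaaa
  | abbaaba => aaaaba
  | aba

bba->aa; bbb->ab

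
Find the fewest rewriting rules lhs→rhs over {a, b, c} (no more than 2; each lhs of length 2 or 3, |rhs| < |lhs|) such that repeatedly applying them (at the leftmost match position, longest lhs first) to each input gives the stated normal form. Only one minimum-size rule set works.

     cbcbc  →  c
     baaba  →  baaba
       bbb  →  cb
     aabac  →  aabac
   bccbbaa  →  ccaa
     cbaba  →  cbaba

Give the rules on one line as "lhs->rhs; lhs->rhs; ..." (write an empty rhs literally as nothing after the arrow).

bb->c; bc->

  | cbcbc => cbc => c
  | baaba
  | bbb => cb
  | aabac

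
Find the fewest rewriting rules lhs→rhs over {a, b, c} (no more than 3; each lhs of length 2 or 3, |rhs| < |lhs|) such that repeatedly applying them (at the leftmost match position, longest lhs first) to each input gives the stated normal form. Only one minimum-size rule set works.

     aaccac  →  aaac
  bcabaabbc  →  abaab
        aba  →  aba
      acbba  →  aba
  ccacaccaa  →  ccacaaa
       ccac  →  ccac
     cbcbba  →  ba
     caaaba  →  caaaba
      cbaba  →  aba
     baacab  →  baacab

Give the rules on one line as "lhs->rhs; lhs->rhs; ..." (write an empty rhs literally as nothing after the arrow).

acc->a; bc->; cb->

  | aaccac => aaac
  | bcabaabbc => abaabbc => abaab
  | aba
  | acbba => aba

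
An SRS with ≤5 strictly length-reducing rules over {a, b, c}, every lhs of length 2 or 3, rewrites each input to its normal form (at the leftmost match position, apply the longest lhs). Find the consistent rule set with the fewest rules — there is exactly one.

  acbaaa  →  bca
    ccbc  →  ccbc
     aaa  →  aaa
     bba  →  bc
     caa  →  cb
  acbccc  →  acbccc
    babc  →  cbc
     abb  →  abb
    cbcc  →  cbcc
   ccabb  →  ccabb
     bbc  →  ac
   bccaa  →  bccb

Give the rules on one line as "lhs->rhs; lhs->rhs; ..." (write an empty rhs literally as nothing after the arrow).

acc->bb; ba->c; bbc->ac; caa->cb

  | acbaaa => accaa => bbaa => bca
  | ccbc
  | aaa
  | bba => bc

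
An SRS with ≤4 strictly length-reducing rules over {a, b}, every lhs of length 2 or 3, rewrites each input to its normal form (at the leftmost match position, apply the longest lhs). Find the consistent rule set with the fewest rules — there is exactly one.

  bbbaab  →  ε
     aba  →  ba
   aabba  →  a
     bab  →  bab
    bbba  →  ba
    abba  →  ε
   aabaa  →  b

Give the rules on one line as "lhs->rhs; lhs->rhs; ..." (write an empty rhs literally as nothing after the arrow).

  | bbbaab => baab => bb => ε
  | aba => ba
  | aabba => bba => a
  | bab

aa->; aba->ba; bb->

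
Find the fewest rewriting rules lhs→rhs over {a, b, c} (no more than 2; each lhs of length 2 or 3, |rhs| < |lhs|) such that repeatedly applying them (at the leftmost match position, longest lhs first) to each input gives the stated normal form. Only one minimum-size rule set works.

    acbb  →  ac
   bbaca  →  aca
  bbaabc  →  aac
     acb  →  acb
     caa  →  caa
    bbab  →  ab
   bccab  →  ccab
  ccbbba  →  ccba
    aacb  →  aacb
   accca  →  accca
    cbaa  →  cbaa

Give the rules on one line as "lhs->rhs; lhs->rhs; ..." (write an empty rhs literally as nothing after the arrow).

  | acbb => ac
  | bbaca => aca
  | bbaabc => aabc => aac
  | acb

bb->; bc->c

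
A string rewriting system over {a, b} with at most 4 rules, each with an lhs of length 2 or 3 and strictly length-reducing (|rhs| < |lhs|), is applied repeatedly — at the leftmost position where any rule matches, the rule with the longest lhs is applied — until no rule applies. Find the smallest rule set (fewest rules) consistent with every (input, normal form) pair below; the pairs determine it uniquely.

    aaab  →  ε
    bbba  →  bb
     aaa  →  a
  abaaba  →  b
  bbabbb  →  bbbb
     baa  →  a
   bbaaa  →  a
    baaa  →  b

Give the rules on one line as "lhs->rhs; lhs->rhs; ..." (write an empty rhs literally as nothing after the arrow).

aa->b; aaa->a; ab->; ba->

  | aaab => ab => ε
  | bbba => bb
  | aaa => a
  | abaaba => aaba => bba => b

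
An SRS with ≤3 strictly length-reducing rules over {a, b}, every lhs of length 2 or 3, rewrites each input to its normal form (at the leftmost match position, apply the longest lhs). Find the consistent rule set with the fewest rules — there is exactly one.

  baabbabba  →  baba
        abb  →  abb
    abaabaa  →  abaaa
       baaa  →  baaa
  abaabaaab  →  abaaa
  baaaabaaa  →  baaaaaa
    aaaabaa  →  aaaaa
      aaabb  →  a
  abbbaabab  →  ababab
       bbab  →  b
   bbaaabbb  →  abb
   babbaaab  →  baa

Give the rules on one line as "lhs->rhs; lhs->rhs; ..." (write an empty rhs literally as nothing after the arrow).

  | baabbabba => bababba => baba
  | abb
  | abaabaa => abaaa
  | baaa

aab->a; bba->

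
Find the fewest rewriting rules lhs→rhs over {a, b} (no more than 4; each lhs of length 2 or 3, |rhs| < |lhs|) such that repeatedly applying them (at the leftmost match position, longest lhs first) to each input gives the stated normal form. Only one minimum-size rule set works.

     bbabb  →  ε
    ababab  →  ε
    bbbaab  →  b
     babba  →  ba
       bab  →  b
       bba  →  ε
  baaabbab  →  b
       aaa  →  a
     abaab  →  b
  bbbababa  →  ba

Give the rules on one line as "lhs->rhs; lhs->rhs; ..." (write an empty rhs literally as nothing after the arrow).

aa->; ab->; abb->ab; bba->ab

  | bbabb => abbb => abb => ab => ε
  | ababab => abab => ab => ε
  | bbbaab => babab => bab => b
  | babba => baba => ba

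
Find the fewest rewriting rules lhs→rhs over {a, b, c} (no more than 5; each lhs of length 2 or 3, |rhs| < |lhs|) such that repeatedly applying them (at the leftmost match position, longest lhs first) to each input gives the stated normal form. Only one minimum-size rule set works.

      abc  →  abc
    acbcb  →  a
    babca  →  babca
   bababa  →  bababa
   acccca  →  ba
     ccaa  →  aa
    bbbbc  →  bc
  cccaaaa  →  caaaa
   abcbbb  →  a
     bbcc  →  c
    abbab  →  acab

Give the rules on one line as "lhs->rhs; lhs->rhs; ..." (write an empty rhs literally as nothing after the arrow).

  | abc
  | acbcb => acb => a
  | babca
  | bababa

acc->b; bb->c; cb->; cc->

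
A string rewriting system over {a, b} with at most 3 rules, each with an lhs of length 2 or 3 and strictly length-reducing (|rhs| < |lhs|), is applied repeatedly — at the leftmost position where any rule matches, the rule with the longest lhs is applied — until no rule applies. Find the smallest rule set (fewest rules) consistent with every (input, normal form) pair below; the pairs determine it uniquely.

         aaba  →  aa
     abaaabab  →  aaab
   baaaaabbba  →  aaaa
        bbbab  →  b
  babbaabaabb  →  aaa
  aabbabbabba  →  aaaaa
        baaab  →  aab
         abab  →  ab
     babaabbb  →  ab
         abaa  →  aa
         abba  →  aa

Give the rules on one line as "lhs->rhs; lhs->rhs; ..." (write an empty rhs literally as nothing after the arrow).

  | aaba => aa
  | abaaabab => aaabab => aaab
  | baaaaabbba => aaaabbba => aaaaba => aaaa
  | bbbab => bab => b

ba->; bb->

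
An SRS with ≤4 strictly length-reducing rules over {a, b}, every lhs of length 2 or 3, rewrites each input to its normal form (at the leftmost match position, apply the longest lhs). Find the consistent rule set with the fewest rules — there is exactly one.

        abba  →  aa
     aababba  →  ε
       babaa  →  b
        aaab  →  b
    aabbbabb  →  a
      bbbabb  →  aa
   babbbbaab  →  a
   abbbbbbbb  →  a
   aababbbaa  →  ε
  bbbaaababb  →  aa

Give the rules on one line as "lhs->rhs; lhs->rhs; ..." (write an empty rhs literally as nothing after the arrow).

aaa->; ab->a; bb->a; bba->

  | abba => aba => aa
  | aababba => aaabba => bba => ε
  | babaa => baaa => b
  | aaab => b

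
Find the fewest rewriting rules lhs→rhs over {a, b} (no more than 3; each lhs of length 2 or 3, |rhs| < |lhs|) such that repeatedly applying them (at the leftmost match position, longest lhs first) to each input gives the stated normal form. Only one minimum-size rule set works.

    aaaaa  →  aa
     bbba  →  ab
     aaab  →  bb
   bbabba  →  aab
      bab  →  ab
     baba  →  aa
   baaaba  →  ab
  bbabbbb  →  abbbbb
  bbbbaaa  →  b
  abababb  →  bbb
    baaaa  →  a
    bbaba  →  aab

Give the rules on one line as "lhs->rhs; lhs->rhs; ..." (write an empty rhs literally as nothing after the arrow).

  | aaaaa => baa => aa
  | bbba => bab => ab
  | aaab => bb
  | bbabba => abbba => abab => aab

aaa->b; ba->a; bba->ab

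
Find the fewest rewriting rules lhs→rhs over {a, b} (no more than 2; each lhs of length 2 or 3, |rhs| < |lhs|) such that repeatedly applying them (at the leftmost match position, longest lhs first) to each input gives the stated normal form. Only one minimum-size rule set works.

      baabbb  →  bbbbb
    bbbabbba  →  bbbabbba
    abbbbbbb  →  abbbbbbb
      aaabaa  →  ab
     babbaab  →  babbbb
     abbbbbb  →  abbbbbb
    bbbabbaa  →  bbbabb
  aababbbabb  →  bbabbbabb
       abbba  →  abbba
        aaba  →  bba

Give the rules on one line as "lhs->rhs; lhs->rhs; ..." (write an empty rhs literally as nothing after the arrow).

aa->; aab->bb

  | baabbb => bbbbb
  | bbbabbba
  | abbbbbbb
  | aaabaa => abaa => ab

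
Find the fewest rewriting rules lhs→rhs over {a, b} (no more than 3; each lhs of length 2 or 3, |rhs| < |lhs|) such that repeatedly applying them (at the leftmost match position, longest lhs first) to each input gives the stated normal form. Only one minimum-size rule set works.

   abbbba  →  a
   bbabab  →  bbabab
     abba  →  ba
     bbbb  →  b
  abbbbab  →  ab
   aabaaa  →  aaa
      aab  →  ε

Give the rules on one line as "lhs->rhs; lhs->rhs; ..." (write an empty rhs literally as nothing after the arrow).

aab->; abb->b; bbb->

  | abbbba => bbba => a
  | bbabab
  | abba => ba
  | bbbb => b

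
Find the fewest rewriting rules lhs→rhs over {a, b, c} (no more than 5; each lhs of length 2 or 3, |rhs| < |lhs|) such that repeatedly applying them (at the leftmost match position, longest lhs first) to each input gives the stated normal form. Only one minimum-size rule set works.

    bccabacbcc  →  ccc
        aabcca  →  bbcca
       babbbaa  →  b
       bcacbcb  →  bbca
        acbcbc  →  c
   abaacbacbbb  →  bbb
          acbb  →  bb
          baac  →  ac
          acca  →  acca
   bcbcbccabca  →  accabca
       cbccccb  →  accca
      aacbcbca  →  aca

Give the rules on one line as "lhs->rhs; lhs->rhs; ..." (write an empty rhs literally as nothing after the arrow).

  | bccabacbcc => bccacbcc => bccaacc => bcbccc => baccc => ccc
  | aabcca => bbcca
  | babbbaa => bbbaa => bba => b
  | bcacbcb => bcaacb => bbccb => bbca

aa->b; ba->; caa->bc; cb->a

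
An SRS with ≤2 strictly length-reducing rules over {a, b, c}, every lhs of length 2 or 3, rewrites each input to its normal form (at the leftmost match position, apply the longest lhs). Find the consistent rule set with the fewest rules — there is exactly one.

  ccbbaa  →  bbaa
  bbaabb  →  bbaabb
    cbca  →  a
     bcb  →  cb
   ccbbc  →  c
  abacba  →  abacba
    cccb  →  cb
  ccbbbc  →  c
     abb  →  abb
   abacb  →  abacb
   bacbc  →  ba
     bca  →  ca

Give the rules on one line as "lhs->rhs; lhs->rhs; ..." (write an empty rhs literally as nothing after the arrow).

bc->c; cc->

  | ccbbaa => bbaa
  | bbaabb
  | cbca => cca => a
  | bcb => cb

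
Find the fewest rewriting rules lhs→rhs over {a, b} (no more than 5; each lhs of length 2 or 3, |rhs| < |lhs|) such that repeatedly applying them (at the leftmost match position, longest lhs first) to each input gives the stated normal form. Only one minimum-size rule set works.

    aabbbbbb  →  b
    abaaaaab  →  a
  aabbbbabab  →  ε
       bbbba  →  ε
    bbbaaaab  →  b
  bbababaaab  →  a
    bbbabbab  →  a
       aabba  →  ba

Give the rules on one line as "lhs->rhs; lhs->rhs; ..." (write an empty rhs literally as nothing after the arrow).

  | aabbbbbb => bbbbb => abbb => bbb => ab => b
  | abaaaaab => baaaaab => baaab => bab => bb => a
  | aabbbbabab => bbbabab => ababab => babab => bbab => aab => ε
  | bbbba => abba => bba => aa => ε

aa->; aab->; ab->b; bb->a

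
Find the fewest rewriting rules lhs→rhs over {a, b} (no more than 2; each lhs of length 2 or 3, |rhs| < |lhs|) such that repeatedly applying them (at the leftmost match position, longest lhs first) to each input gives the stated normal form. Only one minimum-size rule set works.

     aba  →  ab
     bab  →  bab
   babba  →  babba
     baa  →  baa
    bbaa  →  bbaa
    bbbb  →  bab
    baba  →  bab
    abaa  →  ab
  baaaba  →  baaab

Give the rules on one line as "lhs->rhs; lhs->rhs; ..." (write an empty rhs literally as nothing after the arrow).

aba->ab; bbb->ba

  | aba => ab
  | bab
  | babba
  | baa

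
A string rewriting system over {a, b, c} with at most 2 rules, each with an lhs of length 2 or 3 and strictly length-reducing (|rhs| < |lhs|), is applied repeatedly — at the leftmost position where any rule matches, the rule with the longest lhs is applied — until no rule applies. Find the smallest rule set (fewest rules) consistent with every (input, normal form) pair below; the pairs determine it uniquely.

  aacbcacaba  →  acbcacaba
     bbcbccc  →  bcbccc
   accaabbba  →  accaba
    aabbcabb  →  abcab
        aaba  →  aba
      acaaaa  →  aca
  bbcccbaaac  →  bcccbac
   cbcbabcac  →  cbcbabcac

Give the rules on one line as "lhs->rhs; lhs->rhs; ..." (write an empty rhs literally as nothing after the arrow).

aa->a; bb->b

  | aacbcacaba => acbcacaba
  | bbcbccc => bcbccc
  | accaabbba => accabbba => accabba => accaba
  | aabbcabb => abbcabb => abcabb => abcab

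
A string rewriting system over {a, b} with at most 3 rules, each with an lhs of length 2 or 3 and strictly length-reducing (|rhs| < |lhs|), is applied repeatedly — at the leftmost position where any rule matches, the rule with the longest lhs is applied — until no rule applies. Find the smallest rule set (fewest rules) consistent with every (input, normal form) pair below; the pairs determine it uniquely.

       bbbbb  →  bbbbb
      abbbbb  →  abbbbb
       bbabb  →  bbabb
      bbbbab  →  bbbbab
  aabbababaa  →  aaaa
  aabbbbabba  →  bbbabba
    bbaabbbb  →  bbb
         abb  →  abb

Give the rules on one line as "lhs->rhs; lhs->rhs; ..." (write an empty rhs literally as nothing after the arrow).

aab->; baa->aa

  | bbbbb
  | abbbbb
  | bbabb
  | bbbbab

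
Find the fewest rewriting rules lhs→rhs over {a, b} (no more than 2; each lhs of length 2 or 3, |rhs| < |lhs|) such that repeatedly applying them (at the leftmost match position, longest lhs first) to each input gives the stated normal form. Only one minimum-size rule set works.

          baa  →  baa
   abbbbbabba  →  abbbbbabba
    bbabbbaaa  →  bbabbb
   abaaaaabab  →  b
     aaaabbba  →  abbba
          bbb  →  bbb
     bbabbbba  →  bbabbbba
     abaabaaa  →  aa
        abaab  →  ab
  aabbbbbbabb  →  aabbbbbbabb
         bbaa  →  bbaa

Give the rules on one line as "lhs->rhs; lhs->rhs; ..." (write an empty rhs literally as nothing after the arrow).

  | baa
  | abbbbbabba
  | bbabbbaaa => bbabbb
  | abaaaaabab => aaaabab => abab => b

aaa->; aba->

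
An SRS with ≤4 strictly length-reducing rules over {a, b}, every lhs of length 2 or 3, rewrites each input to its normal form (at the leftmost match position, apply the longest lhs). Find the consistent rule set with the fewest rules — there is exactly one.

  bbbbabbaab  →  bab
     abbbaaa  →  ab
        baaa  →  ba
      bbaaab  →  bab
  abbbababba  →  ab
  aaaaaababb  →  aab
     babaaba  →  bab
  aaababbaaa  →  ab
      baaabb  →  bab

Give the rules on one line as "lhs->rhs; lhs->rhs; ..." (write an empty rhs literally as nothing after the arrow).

  | bbbbabbaab => bbbabbaab => bbabbaab => babbaab => babaab => babab => babb => bab
  | abbbaaa => abbaaa => abaaa => abaa => aba => ab
  | baaa => ba
  | bbaaab => baaab => bab

aaa->a; aba->ab; bb->b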